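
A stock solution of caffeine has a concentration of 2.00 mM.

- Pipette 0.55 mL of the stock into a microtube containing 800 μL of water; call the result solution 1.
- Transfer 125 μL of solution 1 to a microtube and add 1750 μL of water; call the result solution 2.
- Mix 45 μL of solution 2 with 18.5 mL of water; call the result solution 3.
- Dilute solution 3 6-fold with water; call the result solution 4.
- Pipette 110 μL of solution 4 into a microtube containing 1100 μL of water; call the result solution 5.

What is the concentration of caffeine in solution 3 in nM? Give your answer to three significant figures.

132 nM

Step 1: 0.55 mL + 800 μL = 1.35 mL total → factor 1.35/0.55 = 2.4545
Step 2: 125 μL + 1750 μL = 1875 μL total → factor 1875/125 = 15
Step 3: 45 μL + 18.5 mL = 18545 μL total → factor 18545/45 = 412.11
Dilution factor through solution 3 = 2.4545 × 15 × 412.11 = 15173
[solution 3] = 2.00 mM / 15173 = 0.0001318 mM = 132 nM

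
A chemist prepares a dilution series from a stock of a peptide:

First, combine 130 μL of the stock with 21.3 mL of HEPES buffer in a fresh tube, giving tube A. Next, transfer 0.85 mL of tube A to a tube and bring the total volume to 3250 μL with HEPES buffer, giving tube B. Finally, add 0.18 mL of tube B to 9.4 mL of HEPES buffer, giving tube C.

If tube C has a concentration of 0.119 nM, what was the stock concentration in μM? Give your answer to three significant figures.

Step 1: 130 μL + 21.3 mL = 21430 μL total → factor 21430/130 = 164.85
Step 2: 0.85 mL brought to 3250 μL → factor 3.25/0.85 = 3.8235
Step 3: 0.18 mL + 9.4 mL = 9.58 mL total → factor 9.58/0.18 = 53.222
Overall dilution factor = 164.85 × 3.8235 × 53.222 = 33546
Stock = 0.119 nM × 33546 = 3992 nM = 3.99 μM

3.99 μM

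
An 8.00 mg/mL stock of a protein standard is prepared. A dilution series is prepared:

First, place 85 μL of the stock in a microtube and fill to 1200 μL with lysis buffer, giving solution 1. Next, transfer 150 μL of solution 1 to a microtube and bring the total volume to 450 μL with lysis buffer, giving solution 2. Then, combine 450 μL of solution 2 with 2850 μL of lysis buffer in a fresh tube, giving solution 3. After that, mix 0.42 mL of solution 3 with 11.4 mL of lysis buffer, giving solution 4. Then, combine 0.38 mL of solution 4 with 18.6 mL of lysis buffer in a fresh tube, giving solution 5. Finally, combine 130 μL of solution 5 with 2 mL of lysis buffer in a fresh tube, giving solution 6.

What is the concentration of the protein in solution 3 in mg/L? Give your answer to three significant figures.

25.8 mg/L

Step 1: 85 μL brought to 1200 μL → factor 1200/85 = 14.118
Step 2: 150 μL brought to 450 μL → factor 450/150 = 3
Step 3: 450 μL + 2850 μL = 3300 μL total → factor 3300/450 = 7.3333
Dilution factor through solution 3 = 14.118 × 3 × 7.3333 = 310.59
[solution 3] = 8.00 mg/mL / 310.59 = 0.02576 mg/mL = 25.8 mg/L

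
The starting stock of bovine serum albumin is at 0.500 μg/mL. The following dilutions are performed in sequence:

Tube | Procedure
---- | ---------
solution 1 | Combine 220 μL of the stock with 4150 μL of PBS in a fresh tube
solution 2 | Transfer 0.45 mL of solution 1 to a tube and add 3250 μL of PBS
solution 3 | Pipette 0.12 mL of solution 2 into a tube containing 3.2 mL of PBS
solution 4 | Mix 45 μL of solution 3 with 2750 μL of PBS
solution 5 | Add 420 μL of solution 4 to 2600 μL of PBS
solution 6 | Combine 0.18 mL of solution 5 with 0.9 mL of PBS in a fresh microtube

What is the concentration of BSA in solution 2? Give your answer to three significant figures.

0.00306 μg/mL

Step 1: 220 μL + 4150 μL = 4370 μL total → factor 4370/220 = 19.864
Step 2: 0.45 mL + 3250 μL = 3.7 mL total → factor 3.7/0.45 = 8.2222
Dilution factor through solution 2 = 19.864 × 8.2222 = 163.32
[solution 2] = 0.500 μg/mL / 163.32 = 0.00306 μg/mL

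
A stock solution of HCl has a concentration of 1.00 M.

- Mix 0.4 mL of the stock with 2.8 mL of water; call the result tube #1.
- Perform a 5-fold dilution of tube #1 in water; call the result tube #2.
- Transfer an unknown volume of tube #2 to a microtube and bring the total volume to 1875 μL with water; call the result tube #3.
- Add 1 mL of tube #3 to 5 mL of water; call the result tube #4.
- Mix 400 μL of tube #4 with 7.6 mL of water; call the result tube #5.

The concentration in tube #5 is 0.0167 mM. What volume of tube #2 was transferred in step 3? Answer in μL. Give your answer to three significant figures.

150 μL

Step 1: 0.4 mL + 2.8 mL = 3.2 mL total → factor 3.2/0.4 = 8
Step 2: 5-fold → factor 5
Step 3: v brought to 1875 μL → factor = 1875 μL/v
Step 4: 1 mL + 5 mL = 6 mL total → factor 6/1 = 6
Step 5: 400 μL + 7.6 mL = 8000 μL total → factor 8000/400 = 20
Product of known-step factors = 4800
Overall factor = 1.00 M / (0.0167 mM) = 59880
Step-3 factor = 59880 / 4800 = 12.475
v = 1875 μL / 12.475 = 150 μL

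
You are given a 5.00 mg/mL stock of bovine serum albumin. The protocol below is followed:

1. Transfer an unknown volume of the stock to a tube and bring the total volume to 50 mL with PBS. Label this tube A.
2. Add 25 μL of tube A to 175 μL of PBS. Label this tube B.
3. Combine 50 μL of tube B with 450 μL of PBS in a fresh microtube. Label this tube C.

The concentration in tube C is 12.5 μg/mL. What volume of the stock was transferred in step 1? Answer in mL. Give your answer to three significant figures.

Step 1: v brought to 50 mL → factor = 50 mL/v
Step 2: 25 μL + 175 μL = 200 μL total → factor 200/25 = 8
Step 3: 50 μL + 450 μL = 500 μL total → factor 500/50 = 10
Product of known-step factors = 80
Overall factor = 5.00 mg/mL / (12.5 μg/mL) = 400
Step-1 factor = 400 / 80 = 5
v = 50 mL / 5 = 10.0 mL

10.0 mL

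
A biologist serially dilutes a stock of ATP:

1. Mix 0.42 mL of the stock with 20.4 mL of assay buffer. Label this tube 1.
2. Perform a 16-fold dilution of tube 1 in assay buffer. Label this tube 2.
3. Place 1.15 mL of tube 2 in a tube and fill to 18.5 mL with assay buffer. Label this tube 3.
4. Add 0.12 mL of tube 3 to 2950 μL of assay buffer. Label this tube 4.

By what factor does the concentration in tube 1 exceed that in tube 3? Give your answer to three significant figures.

Step 1: 0.42 mL + 20.4 mL = 20.82 mL total → factor 20.82/0.42 = 49.571
Step 2: 16-fold → factor 16
Step 3: 1.15 mL brought to 18.5 mL → factor 18.5/1.15 = 16.087
Dilution factor to tube 1 = 49.571; to tube 3 = 12759
[tube 1]/[tube 3] = (factor to tube 3)/(factor to tube 1) = 12759/49.571 = 257

257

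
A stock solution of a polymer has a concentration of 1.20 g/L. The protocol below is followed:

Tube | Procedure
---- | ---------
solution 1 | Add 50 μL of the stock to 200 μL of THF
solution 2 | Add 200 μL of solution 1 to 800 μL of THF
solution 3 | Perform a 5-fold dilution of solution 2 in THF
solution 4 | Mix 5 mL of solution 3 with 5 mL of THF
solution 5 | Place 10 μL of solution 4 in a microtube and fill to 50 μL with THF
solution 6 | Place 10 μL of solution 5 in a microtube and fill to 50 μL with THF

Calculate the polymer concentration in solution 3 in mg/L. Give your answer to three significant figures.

9.60 mg/L

Step 1: 50 μL + 200 μL = 250 μL total → factor 250/50 = 5
Step 2: 200 μL + 800 μL = 1000 μL total → factor 1000/200 = 5
Step 3: 5-fold → factor 5
Dilution factor through solution 3 = 5 × 5 × 5 = 125
[solution 3] = 1.20 g/L / 125 = 0.009600 g/L = 9.60 mg/L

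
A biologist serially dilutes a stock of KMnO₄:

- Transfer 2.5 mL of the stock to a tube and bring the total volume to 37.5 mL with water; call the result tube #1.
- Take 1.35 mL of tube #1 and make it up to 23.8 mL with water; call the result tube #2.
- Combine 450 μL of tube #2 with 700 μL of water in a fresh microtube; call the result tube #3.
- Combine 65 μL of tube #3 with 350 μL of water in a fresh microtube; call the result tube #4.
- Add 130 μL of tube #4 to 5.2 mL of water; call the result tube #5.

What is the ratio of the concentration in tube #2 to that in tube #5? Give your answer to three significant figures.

Step 1: 2.5 mL brought to 37.5 mL → factor 37.5/2.5 = 15
Step 2: 1.35 mL brought to 23.8 mL → factor 23.8/1.35 = 17.63
Step 3: 450 μL + 700 μL = 1150 μL total → factor 1150/450 = 2.5556
Step 4: 65 μL + 350 μL = 415 μL total → factor 415/65 = 6.3846
Step 5: 130 μL + 5.2 mL = 5330 μL total → factor 5330/130 = 41
Dilution factor to tube #2 = 264.44; to tube #5 = 1.769 × 10^5
[tube #2]/[tube #5] = (factor to tube #5)/(factor to tube #2) = 1.769 × 10^5/264.44 = 669

669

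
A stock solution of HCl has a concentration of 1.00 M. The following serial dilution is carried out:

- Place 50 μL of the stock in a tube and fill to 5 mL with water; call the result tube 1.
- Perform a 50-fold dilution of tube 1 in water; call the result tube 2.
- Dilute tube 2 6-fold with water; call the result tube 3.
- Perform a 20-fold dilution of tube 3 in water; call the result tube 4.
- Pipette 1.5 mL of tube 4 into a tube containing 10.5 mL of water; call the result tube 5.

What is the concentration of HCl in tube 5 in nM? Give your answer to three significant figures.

Step 1: 50 μL brought to 5 mL → factor 5000/50 = 100
Step 2: 50-fold → factor 50
Step 3: 6-fold → factor 6
Step 4: 20-fold → factor 20
Step 5: 1.5 mL + 10.5 mL = 12 mL total → factor 12/1.5 = 8
Overall dilution factor = 100 × 50 × 6 × 20 × 8 = 4.8 × 10^6
Final = 1.00 M / 4.8 × 10^6 = 2.083 × 10^-7 M = 208 nM

208 nM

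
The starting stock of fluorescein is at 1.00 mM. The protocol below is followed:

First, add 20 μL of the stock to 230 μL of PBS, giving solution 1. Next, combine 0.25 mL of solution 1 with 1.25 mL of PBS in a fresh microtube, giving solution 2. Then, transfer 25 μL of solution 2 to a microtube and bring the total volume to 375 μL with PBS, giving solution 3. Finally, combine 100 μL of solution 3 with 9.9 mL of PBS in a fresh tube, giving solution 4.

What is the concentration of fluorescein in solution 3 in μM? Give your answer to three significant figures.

0.889 μM

Step 1: 20 μL + 230 μL = 250 μL total → factor 250/20 = 12.5
Step 2: 0.25 mL + 1.25 mL = 1.5 mL total → factor 1.5/0.25 = 6
Step 3: 25 μL brought to 375 μL → factor 375/25 = 15
Dilution factor through solution 3 = 12.5 × 6 × 15 = 1125
[solution 3] = 1.00 mM / 1125 = 0.0008889 mM = 0.889 μM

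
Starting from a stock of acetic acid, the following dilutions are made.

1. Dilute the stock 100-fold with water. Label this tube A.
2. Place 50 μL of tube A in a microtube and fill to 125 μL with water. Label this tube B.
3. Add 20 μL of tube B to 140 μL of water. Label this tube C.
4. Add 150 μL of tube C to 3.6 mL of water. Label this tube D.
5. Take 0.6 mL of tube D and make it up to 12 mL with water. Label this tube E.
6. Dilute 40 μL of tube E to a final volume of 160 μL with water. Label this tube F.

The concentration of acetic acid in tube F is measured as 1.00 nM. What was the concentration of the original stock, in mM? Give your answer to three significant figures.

Step 1: 100-fold → factor 100
Step 2: 50 μL brought to 125 μL → factor 125/50 = 2.5
Step 3: 20 μL + 140 μL = 160 μL total → factor 160/20 = 8
Step 4: 150 μL + 3.6 mL = 3750 μL total → factor 3750/150 = 25
Step 5: 0.6 mL brought to 12 mL → factor 12/0.6 = 20
Step 6: 40 μL brought to 160 μL → factor 160/40 = 4
Overall dilution factor = 100 × 2.5 × 8 × 25 × 20 × 4 = 4 × 10^6
Stock = 1.00 nM × 4 × 10^6 = 4.000 × 10^6 nM = 4.00 mM

4.00 mM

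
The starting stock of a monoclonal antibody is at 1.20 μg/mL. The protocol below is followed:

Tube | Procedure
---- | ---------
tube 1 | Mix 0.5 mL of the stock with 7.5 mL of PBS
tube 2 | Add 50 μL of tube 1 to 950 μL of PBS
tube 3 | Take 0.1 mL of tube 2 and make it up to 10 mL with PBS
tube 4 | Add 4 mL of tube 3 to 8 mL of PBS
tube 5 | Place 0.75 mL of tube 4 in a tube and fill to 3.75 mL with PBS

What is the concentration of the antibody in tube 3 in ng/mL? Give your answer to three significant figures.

0.0375 ng/mL

Step 1: 0.5 mL + 7.5 mL = 8 mL total → factor 8/0.5 = 16
Step 2: 50 μL + 950 μL = 1000 μL total → factor 1000/50 = 20
Step 3: 0.1 mL brought to 10 mL → factor 10/0.1 = 100
Dilution factor through tube 3 = 16 × 20 × 100 = 32000
[tube 3] = 1.20 μg/mL / 32000 = 3.750 × 10^-5 μg/mL = 0.0375 ng/mL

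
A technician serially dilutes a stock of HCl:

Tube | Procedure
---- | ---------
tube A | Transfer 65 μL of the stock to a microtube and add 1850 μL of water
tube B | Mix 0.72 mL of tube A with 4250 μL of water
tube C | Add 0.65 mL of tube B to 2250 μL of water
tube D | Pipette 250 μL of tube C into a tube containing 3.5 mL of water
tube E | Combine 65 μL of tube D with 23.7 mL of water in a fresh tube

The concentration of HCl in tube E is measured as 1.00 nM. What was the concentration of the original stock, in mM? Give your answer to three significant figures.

Step 1: 65 μL + 1850 μL = 1915 μL total → factor 1915/65 = 29.462
Step 2: 0.72 mL + 4250 μL = 4.97 mL total → factor 4.97/0.72 = 6.9028
Step 3: 0.65 mL + 2250 μL = 2.9 mL total → factor 2.9/0.65 = 4.4615
Step 4: 250 μL + 3.5 mL = 3750 μL total → factor 3750/250 = 15
Step 5: 65 μL + 23.7 mL = 23765 μL total → factor 23765/65 = 365.62
Overall dilution factor = 29.462 × 6.9028 × 4.4615 × 15 × 365.62 = 4.976 × 10^6
Stock = 1.00 nM × 4.976 × 10^6 = 4.976 × 10^6 nM = 4.98 mM

4.98 mM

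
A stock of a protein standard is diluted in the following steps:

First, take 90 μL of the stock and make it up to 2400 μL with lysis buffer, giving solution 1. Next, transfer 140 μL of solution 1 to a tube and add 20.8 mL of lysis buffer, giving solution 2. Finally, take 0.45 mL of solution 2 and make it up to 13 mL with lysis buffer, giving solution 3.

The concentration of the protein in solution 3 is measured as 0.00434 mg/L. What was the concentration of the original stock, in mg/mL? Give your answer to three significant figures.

Step 1: 90 μL brought to 2400 μL → factor 2400/90 = 26.667
Step 2: 140 μL + 20.8 mL = 20940 μL total → factor 20940/140 = 149.57
Step 3: 0.45 mL brought to 13 mL → factor 13/0.45 = 28.889
Overall dilution factor = 26.667 × 149.57 × 28.889 = 1.1523 × 10^5
Stock = 0.00434 mg/L × 1.1523 × 10^5 = 500.1 mg/L = 0.500 mg/mL

0.500 mg/mL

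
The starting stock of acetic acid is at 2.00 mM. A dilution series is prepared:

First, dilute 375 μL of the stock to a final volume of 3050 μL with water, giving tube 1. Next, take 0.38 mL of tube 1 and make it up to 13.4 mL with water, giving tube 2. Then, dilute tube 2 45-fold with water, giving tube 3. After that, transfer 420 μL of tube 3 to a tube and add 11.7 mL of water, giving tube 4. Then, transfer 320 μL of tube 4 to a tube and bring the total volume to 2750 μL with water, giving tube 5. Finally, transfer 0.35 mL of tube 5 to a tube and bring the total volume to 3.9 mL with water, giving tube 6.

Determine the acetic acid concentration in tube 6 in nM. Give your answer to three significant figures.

0.0561 nM

Step 1: 375 μL brought to 3050 μL → factor 3050/375 = 8.1333
Step 2: 0.38 mL brought to 13.4 mL → factor 13.4/0.38 = 35.263
Step 3: 45-fold → factor 45
Step 4: 420 μL + 11.7 mL = 12120 μL total → factor 12120/420 = 28.857
Step 5: 320 μL brought to 2750 μL → factor 2750/320 = 8.5938
Step 6: 0.35 mL brought to 3.9 mL → factor 3.9/0.35 = 11.143
Overall dilution factor = 8.1333 × 35.263 × 45 × 28.857 × 8.5938 × 11.143 = 3.5664 × 10^7
Final = 2.00 mM / 3.5664 × 10^7 = 5.608 × 10^-8 mM = 0.0561 nM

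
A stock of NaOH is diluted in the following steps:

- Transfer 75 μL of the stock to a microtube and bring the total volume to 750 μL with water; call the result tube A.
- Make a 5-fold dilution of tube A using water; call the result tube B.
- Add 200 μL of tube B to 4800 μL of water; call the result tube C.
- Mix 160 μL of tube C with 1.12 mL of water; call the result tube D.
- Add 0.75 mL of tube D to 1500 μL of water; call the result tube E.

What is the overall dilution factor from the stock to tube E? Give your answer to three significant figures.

3.00 × 10^4

Step 1: 75 μL brought to 750 μL → factor 750/75 = 10
Step 2: 5-fold → factor 5
Step 3: 200 μL + 4800 μL = 5000 μL total → factor 5000/200 = 25
Step 4: 160 μL + 1.12 mL = 1280 μL total → factor 1280/160 = 8
Step 5: 0.75 mL + 1500 μL = 2.25 mL total → factor 2.25/0.75 = 3
Overall dilution factor = 10 × 5 × 25 × 8 × 3 = 30000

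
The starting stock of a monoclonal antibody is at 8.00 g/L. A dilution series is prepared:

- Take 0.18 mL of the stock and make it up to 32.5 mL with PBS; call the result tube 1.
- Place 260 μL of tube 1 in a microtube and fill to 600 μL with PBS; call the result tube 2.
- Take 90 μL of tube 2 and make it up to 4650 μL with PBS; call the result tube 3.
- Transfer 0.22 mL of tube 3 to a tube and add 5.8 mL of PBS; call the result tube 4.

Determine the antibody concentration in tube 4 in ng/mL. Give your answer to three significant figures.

Step 1: 0.18 mL brought to 32.5 mL → factor 32.5/0.18 = 180.56
Step 2: 260 μL brought to 600 μL → factor 600/260 = 2.3077
Step 3: 90 μL brought to 4650 μL → factor 4650/90 = 51.667
Step 4: 0.22 mL + 5.8 mL = 6.02 mL total → factor 6.02/0.22 = 27.364
Overall dilution factor = 180.56 × 2.3077 × 51.667 × 27.364 = 5.8908 × 10^5
Final = 8.00 g/L / 5.8908 × 10^5 = 1.358 × 10^-5 g/L = 13.6 ng/mL

13.6 ng/mL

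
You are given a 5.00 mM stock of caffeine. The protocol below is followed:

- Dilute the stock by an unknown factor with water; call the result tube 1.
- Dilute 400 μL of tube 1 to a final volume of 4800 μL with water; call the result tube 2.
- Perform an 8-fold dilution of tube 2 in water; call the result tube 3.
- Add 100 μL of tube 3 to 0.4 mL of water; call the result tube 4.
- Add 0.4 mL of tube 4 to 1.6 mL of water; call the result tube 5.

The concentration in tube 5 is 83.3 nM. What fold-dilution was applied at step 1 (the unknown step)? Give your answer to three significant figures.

Step 1: unknown factor x
Step 2: 400 μL brought to 4800 μL → factor 4800/400 = 12
Step 3: 8-fold → factor 8
Step 4: 100 μL + 0.4 mL = 500 μL total → factor 500/100 = 5
Step 5: 0.4 mL + 1.6 mL = 2 mL total → factor 2/0.4 = 5
Product of known-step factors = 2400
Overall factor = 5.00 mM / (83.3 nM) = 60024
x = 60024 / 2400 = 25.0

25.0-fold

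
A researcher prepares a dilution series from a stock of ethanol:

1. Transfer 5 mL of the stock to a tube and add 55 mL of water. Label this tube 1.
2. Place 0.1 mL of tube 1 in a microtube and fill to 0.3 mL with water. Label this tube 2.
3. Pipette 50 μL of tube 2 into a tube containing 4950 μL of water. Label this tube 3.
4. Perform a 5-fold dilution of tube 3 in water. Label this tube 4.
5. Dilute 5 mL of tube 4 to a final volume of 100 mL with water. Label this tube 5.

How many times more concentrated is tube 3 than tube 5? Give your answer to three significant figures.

Step 1: 5 mL + 55 mL = 60 mL total → factor 60/5 = 12
Step 2: 0.1 mL brought to 0.3 mL → factor 0.3/0.1 = 3
Step 3: 50 μL + 4950 μL = 5000 μL total → factor 5000/50 = 100
Step 4: 5-fold → factor 5
Step 5: 5 mL brought to 100 mL → factor 100/5 = 20
Dilution factor to tube 3 = 3600; to tube 5 = 3.6 × 10^5
[tube 3]/[tube 5] = (factor to tube 5)/(factor to tube 3) = 3.6 × 10^5/3600 = 100

100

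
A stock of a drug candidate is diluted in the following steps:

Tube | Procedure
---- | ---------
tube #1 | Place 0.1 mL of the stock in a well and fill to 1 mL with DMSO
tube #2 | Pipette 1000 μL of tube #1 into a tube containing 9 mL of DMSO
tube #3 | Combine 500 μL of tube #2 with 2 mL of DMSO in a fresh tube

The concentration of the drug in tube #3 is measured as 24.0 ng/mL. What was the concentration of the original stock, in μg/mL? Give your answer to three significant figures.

Step 1: 0.1 mL brought to 1 mL → factor 1/0.1 = 10
Step 2: 1000 μL + 9 mL = 10000 μL total → factor 10000/1000 = 10
Step 3: 500 μL + 2 mL = 2500 μL total → factor 2500/500 = 5
Overall dilution factor = 10 × 10 × 5 = 500
Stock = 24.0 ng/mL × 500 = 1.200 × 10^4 ng/mL = 12.0 μg/mL

12.0 μg/mL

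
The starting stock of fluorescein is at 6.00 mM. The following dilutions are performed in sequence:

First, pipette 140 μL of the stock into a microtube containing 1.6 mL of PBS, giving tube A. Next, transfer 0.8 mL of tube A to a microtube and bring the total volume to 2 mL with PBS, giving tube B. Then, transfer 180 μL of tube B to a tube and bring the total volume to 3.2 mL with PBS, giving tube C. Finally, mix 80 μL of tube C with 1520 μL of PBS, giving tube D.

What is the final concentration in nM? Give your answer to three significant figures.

543 nM

Step 1: 140 μL + 1.6 mL = 1740 μL total → factor 1740/140 = 12.429
Step 2: 0.8 mL brought to 2 mL → factor 2/0.8 = 2.5
Step 3: 180 μL brought to 3.2 mL → factor 3200/180 = 17.778
Step 4: 80 μL + 1520 μL = 1600 μL total → factor 1600/80 = 20
Overall dilution factor = 12.429 × 2.5 × 17.778 × 20 = 11048
Final = 6.00 mM / 11048 = 0.0005431 mM = 543 nM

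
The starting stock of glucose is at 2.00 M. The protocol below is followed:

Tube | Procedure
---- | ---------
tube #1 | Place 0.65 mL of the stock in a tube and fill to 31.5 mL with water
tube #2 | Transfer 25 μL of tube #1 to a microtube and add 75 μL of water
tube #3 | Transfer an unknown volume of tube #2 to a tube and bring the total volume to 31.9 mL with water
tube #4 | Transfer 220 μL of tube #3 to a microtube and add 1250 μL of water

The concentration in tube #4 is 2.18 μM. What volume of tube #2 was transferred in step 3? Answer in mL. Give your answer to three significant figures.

Step 1: 0.65 mL brought to 31.5 mL → factor 31.5/0.65 = 48.462
Step 2: 25 μL + 75 μL = 100 μL total → factor 100/25 = 4
Step 3: v brought to 31.9 mL → factor = 31.9 mL/v
Step 4: 220 μL + 1250 μL = 1470 μL total → factor 1470/220 = 6.6818
Product of known-step factors = 1295.2
Overall factor = 2.00 M / (2.18 μM) = 9.1743 × 10^5
Step-3 factor = 9.1743 × 10^5 / 1295.2 = 708.31
v = 31.9 mL / 708.31 = 0.0450 mL

0.0450 mL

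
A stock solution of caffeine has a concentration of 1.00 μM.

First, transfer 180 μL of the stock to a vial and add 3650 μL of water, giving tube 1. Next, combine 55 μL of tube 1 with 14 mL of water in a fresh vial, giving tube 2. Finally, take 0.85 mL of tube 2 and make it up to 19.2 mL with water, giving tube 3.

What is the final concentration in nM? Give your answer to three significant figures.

Step 1: 180 μL + 3650 μL = 3830 μL total → factor 3830/180 = 21.278
Step 2: 55 μL + 14 mL = 14055 μL total → factor 14055/55 = 255.55
Step 3: 0.85 mL brought to 19.2 mL → factor 19.2/0.85 = 22.588
Overall dilution factor = 21.278 × 255.55 × 22.588 = 1.2282 × 10^5
Final = 1.00 μM / 1.2282 × 10^5 = 8.142 × 10^-6 μM = 0.00814 nM

0.00814 nM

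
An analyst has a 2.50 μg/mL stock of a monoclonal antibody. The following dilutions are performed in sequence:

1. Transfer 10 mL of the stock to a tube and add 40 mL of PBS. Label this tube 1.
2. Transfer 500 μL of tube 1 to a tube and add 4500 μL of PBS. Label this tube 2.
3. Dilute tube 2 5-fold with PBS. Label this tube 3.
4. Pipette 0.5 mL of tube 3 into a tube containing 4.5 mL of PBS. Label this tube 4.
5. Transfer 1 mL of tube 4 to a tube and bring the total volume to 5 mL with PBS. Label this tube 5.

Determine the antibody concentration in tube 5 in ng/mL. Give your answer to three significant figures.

0.200 ng/mL

Step 1: 10 mL + 40 mL = 50 mL total → factor 50/10 = 5
Step 2: 500 μL + 4500 μL = 5000 μL total → factor 5000/500 = 10
Step 3: 5-fold → factor 5
Step 4: 0.5 mL + 4.5 mL = 5 mL total → factor 5/0.5 = 10
Step 5: 1 mL brought to 5 mL → factor 5/1 = 5
Overall dilution factor = 5 × 10 × 5 × 10 × 5 = 12500
Final = 2.50 μg/mL / 12500 = 0.0002000 μg/mL = 0.200 ng/mL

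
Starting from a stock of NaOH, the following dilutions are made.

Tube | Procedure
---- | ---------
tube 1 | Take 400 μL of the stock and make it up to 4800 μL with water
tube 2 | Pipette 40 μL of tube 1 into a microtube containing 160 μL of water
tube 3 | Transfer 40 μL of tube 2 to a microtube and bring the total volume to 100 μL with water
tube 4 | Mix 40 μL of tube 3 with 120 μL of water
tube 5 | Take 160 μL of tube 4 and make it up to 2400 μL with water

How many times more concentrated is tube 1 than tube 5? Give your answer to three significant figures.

750

Step 1: 400 μL brought to 4800 μL → factor 4800/400 = 12
Step 2: 40 μL + 160 μL = 200 μL total → factor 200/40 = 5
Step 3: 40 μL brought to 100 μL → factor 100/40 = 2.5
Step 4: 40 μL + 120 μL = 160 μL total → factor 160/40 = 4
Step 5: 160 μL brought to 2400 μL → factor 2400/160 = 15
Dilution factor to tube 1 = 12; to tube 5 = 9000
[tube 1]/[tube 5] = (factor to tube 5)/(factor to tube 1) = 9000/12 = 750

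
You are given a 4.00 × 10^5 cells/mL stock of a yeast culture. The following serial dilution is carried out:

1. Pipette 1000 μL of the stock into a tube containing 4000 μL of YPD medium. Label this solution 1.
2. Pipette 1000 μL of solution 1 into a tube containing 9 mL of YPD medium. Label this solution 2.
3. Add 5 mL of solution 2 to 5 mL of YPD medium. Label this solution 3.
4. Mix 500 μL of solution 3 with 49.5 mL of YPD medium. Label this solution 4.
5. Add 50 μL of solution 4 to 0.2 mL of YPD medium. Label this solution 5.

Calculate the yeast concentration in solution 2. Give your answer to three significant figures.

8.00 × 10^3 cells/mL

Step 1: 1000 μL + 4000 μL = 5000 μL total → factor 5000/1000 = 5
Step 2: 1000 μL + 9 mL = 10000 μL total → factor 10000/1000 = 10
Dilution factor through solution 2 = 5 × 10 = 50
[solution 2] = 4.00 × 10^5 cells/mL / 50 = 8.00 × 10^3 cells/mL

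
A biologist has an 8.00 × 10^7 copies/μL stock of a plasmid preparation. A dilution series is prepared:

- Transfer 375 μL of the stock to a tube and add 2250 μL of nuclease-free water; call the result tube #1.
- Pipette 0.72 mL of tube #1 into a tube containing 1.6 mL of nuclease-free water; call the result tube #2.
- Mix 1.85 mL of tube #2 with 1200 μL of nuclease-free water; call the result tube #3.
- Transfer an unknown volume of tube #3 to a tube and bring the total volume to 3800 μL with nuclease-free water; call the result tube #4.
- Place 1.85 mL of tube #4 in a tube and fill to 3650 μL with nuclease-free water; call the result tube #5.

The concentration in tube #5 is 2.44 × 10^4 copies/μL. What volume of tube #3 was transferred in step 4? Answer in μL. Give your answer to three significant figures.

Step 1: 375 μL + 2250 μL = 2625 μL total → factor 2625/375 = 7
Step 2: 0.72 mL + 1.6 mL = 2.32 mL total → factor 2.32/0.72 = 3.2222
Step 3: 1.85 mL + 1200 μL = 3.05 mL total → factor 3.05/1.85 = 1.6486
Step 4: v brought to 3800 μL → factor = 3800 μL/v
Step 5: 1.85 mL brought to 3650 μL → factor 3.65/1.85 = 1.973
Product of known-step factors = 73.367
Overall factor = 8.00 × 10^7 copies/μL / (2.44 × 10^4 copies/μL) = 3278.7
Step-4 factor = 3278.7 / 73.367 = 44.689
v = 3800 μL / 44.689 = 85.0 μL

85.0 μL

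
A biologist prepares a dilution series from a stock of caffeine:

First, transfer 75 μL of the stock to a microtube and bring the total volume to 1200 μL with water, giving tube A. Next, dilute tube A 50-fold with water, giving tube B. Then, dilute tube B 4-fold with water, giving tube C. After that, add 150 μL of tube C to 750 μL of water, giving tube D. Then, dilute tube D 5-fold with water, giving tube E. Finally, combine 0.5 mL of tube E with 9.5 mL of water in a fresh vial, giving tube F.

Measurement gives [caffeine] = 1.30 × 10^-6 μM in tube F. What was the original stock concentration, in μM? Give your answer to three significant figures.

Step 1: 75 μL brought to 1200 μL → factor 1200/75 = 16
Step 2: 50-fold → factor 50
Step 3: 4-fold → factor 4
Step 4: 150 μL + 750 μL = 900 μL total → factor 900/150 = 6
Step 5: 5-fold → factor 5
Step 6: 0.5 mL + 9.5 mL = 10 mL total → factor 10/0.5 = 20
Overall dilution factor = 16 × 50 × 4 × 6 × 5 × 20 = 1.92 × 10^6
Stock = 1.30 × 10^-6 μM × 1.92 × 10^6 = 2.50 μM

2.50 μM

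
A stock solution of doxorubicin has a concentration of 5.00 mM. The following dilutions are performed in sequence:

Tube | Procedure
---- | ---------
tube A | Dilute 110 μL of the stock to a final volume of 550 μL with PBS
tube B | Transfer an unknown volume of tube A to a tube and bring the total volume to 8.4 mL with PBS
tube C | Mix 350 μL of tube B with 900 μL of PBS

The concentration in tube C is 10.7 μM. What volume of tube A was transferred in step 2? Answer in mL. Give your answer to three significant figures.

0.321 mL

Step 1: 110 μL brought to 550 μL → factor 550/110 = 5
Step 2: v brought to 8.4 mL → factor = 8.4 mL/v
Step 3: 350 μL + 900 μL = 1250 μL total → factor 1250/350 = 3.5714
Product of known-step factors = 17.857
Overall factor = 5.00 mM / (10.7 μM) = 467.29
Step-2 factor = 467.29 / 17.857 = 26.168
v = 8.4 mL / 26.168 = 0.321 mL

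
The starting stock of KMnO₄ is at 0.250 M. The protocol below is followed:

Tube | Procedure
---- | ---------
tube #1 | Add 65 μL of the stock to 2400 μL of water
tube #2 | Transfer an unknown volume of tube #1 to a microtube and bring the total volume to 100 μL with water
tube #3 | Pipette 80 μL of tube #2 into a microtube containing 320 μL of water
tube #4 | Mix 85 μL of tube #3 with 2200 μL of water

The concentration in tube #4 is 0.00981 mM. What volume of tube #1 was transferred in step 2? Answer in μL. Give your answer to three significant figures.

Step 1: 65 μL + 2400 μL = 2465 μL total → factor 2465/65 = 37.923
Step 2: v brought to 100 μL → factor = 100 μL/v
Step 3: 80 μL + 320 μL = 400 μL total → factor 400/80 = 5
Step 4: 85 μL + 2200 μL = 2285 μL total → factor 2285/85 = 26.882
Product of known-step factors = 5097.3
Overall factor = 0.250 M / (0.00981 mM) = 25484
Step-2 factor = 25484 / 5097.3 = 4.9995
v = 100 μL / 4.9995 = 20.0 μL

20.0 μL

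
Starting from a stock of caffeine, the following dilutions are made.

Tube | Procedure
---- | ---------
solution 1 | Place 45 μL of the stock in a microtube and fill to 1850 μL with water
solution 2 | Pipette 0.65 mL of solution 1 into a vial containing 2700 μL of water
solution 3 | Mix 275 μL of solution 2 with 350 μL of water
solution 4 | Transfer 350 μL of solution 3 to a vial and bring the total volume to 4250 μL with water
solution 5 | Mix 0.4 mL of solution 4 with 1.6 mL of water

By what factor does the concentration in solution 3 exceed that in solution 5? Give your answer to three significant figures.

60.7

Step 1: 45 μL brought to 1850 μL → factor 1850/45 = 41.111
Step 2: 0.65 mL + 2700 μL = 3.35 mL total → factor 3.35/0.65 = 5.1538
Step 3: 275 μL + 350 μL = 625 μL total → factor 625/275 = 2.2727
Step 4: 350 μL brought to 4250 μL → factor 4250/350 = 12.143
Step 5: 0.4 mL + 1.6 mL = 2 mL total → factor 2/0.4 = 5
Dilution factor to solution 3 = 481.55; to solution 5 = 29237
[solution 3]/[solution 5] = (factor to solution 5)/(factor to solution 3) = 29237/481.55 = 60.7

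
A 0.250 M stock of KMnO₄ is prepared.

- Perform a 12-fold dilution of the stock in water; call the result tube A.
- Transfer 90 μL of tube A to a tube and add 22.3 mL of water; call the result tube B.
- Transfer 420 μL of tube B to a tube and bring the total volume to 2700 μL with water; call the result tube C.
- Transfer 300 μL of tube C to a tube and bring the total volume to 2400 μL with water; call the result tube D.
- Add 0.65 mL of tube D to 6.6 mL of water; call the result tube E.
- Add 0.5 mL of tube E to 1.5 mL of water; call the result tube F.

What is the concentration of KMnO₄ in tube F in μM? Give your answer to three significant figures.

0.0365 μM

Step 1: 12-fold → factor 12
Step 2: 90 μL + 22.3 mL = 22390 μL total → factor 22390/90 = 248.78
Step 3: 420 μL brought to 2700 μL → factor 2700/420 = 6.4286
Step 4: 300 μL brought to 2400 μL → factor 2400/300 = 8
Step 5: 0.65 mL + 6.6 mL = 7.25 mL total → factor 7.25/0.65 = 11.154
Step 6: 0.5 mL + 1.5 mL = 2 mL total → factor 2/0.5 = 4
Overall dilution factor = 12 × 248.78 × 6.4286 × 8 × 11.154 × 4 = 6.8499 × 10^6
Final = 0.250 M / 6.8499 × 10^6 = 3.650 × 10^-8 M = 0.0365 μM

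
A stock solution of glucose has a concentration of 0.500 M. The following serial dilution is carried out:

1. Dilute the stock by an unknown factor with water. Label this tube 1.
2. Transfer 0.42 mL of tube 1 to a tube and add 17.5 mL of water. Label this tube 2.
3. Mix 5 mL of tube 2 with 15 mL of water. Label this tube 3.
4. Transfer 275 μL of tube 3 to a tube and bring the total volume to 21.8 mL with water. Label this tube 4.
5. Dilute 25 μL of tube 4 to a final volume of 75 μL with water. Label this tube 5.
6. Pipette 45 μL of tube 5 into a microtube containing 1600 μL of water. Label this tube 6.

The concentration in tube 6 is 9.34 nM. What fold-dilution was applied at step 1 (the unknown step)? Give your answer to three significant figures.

Step 1: unknown factor x
Step 2: 0.42 mL + 17.5 mL = 17.92 mL total → factor 17.92/0.42 = 42.667
Step 3: 5 mL + 15 mL = 20 mL total → factor 20/5 = 4
Step 4: 275 μL brought to 21.8 mL → factor 21800/275 = 79.273
Step 5: 25 μL brought to 75 μL → factor 75/25 = 3
Step 6: 45 μL + 1600 μL = 1645 μL total → factor 1645/45 = 36.556
Product of known-step factors = 1.4837 × 10^6
Overall factor = 0.500 M / (9.34 nM) = 5.3533 × 10^7
x = 5.3533 × 10^7 / 1.4837 × 10^6 = 36.1

36.1-fold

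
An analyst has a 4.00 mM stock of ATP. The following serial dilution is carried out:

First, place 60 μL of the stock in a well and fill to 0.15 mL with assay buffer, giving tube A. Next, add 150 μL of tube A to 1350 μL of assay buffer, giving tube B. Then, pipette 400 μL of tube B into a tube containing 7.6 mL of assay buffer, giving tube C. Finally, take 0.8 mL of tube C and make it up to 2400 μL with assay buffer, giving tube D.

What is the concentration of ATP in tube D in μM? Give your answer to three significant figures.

2.67 μM

Step 1: 60 μL brought to 0.15 mL → factor 150/60 = 2.5
Step 2: 150 μL + 1350 μL = 1500 μL total → factor 1500/150 = 10
Step 3: 400 μL + 7.6 mL = 8000 μL total → factor 8000/400 = 20
Step 4: 0.8 mL brought to 2400 μL → factor 2.4/0.8 = 3
Overall dilution factor = 2.5 × 10 × 20 × 3 = 1500
Final = 4.00 mM / 1500 = 0.002667 mM = 2.67 μM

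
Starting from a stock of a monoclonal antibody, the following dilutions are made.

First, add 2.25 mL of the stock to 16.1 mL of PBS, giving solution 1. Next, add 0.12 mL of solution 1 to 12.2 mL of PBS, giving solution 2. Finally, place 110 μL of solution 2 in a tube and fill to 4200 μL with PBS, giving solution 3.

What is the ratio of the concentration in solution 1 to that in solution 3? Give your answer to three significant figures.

Step 1: 2.25 mL + 16.1 mL = 18.35 mL total → factor 18.35/2.25 = 8.1556
Step 2: 0.12 mL + 12.2 mL = 12.32 mL total → factor 12.32/0.12 = 102.67
Step 3: 110 μL brought to 4200 μL → factor 4200/110 = 38.182
Dilution factor to solution 1 = 8.1556; to solution 3 = 31970
[solution 1]/[solution 3] = (factor to solution 3)/(factor to solution 1) = 31970/8.1556 = 3.92 × 10^3

3.92 × 10^3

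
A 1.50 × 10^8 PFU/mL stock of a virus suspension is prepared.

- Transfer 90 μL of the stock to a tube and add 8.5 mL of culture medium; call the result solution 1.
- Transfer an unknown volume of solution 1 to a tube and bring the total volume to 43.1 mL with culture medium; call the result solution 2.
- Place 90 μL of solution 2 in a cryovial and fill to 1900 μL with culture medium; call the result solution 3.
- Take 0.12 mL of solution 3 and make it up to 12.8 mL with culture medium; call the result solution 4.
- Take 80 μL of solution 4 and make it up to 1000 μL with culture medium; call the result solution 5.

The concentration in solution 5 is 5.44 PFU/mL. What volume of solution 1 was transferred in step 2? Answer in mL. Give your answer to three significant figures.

4.20 mL

Step 1: 90 μL + 8.5 mL = 8590 μL total → factor 8590/90 = 95.444
Step 2: v brought to 43.1 mL → factor = 43.1 mL/v
Step 3: 90 μL brought to 1900 μL → factor 1900/90 = 21.111
Step 4: 0.12 mL brought to 12.8 mL → factor 12.8/0.12 = 106.67
Step 5: 80 μL brought to 1000 μL → factor 1000/80 = 12.5
Product of known-step factors = 2.6866 × 10^6
Overall factor = 1.50 × 10^8 PFU/mL / (5.44 PFU/mL) = 2.7574 × 10^7
Step-2 factor = 2.7574 × 10^7 / 2.6866 × 10^6 = 10.263
v = 43.1 mL / 10.263 = 4.20 mL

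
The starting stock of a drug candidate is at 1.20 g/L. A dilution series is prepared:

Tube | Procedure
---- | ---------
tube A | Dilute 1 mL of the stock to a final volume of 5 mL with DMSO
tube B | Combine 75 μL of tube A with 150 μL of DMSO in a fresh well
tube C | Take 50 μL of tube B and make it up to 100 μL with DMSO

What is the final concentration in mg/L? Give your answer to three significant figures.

Step 1: 1 mL brought to 5 mL → factor 5/1 = 5
Step 2: 75 μL + 150 μL = 225 μL total → factor 225/75 = 3
Step 3: 50 μL brought to 100 μL → factor 100/50 = 2
Overall dilution factor = 5 × 3 × 2 = 30
Final = 1.20 g/L / 30 = 0.04000 g/L = 40.0 mg/L

40.0 mg/L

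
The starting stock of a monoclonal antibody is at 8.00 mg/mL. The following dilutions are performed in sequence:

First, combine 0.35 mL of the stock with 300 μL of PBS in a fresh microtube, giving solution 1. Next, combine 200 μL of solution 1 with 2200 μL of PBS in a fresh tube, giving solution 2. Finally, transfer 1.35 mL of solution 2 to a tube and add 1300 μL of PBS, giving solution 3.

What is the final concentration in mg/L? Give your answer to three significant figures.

183 mg/L

Step 1: 0.35 mL + 300 μL = 0.65 mL total → factor 0.65/0.35 = 1.8571
Step 2: 200 μL + 2200 μL = 2400 μL total → factor 2400/200 = 12
Step 3: 1.35 mL + 1300 μL = 2.65 mL total → factor 2.65/1.35 = 1.963
Overall dilution factor = 1.8571 × 12 × 1.963 = 43.746
Final = 8.00 mg/mL / 43.746 = 0.1829 mg/mL = 183 mg/L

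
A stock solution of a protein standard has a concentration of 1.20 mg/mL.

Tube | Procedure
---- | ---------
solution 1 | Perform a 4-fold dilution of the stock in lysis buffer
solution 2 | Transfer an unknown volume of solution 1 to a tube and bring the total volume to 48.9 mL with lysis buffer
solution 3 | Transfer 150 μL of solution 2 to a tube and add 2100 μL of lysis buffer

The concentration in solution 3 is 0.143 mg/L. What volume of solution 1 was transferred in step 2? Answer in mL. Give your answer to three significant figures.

0.350 mL

Step 1: 4-fold → factor 4
Step 2: v brought to 48.9 mL → factor = 48.9 mL/v
Step 3: 150 μL + 2100 μL = 2250 μL total → factor 2250/150 = 15
Product of known-step factors = 60
Overall factor = 1.20 mg/mL / (0.143 mg/L) = 8391.6
Step-2 factor = 8391.6 / 60 = 139.86
v = 48.9 mL / 139.86 = 0.350 mL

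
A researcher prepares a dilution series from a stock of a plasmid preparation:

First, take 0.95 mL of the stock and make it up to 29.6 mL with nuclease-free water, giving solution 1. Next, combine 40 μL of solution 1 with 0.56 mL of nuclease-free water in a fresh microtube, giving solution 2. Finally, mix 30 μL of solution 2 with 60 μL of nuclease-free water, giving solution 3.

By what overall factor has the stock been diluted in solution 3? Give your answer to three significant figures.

Step 1: 0.95 mL brought to 29.6 mL → factor 29.6/0.95 = 31.158
Step 2: 40 μL + 0.56 mL = 600 μL total → factor 600/40 = 15
Step 3: 30 μL + 60 μL = 90 μL total → factor 90/30 = 3
Overall dilution factor = 31.158 × 15 × 3 = 1402.1

1.40 × 10^3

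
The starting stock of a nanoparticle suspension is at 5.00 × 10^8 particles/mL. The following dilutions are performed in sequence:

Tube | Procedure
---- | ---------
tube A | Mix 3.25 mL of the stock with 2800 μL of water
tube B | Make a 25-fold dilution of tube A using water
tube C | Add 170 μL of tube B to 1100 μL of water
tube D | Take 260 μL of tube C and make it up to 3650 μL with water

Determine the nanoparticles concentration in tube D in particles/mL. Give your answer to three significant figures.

1.02 × 10^5 particles/mL

Step 1: 3.25 mL + 2800 μL = 6.05 mL total → factor 6.05/3.25 = 1.8615
Step 2: 25-fold → factor 25
Step 3: 170 μL + 1100 μL = 1270 μL total → factor 1270/170 = 7.4706
Step 4: 260 μL brought to 3650 μL → factor 3650/260 = 14.038
Overall dilution factor = 1.8615 × 25 × 7.4706 × 14.038 = 4880.7
Final = 5.00 × 10^8 particles/mL / 4880.7 = 1.02 × 10^5 particles/mL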